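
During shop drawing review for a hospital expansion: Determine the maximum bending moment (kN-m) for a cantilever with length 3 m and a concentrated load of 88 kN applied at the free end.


For a cantilever with a point load at the free end:
M_max = P * L = 88 * 3 = 264 kN-m

264 kN-m


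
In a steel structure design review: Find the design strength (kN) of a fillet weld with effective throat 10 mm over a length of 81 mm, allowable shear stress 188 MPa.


Strength = throat * length * allowable stress
= 10 * 81 * 188 N
= 152280 N
= 152.28 kN

152.28 kN


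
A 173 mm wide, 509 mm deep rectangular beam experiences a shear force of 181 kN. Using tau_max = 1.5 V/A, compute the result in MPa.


A = b * h = 173 * 509 = 88057 mm^2
V = 181 kN = 181000.0 N
tau_max = 1.5 * V / A = 1.5 * 181000.0 / 88057
= 3.0832 MPa

3.0832 MPa


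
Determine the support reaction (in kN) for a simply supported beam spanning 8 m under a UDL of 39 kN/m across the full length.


Total load = w * L = 39 * 8 = 312 kN
By symmetry, each reaction R = total / 2 = 312 / 2 = 156.0 kN

156.0 kN


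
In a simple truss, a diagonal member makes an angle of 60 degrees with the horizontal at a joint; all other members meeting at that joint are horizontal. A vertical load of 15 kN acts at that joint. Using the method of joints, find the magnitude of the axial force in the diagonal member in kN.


At the joint, only the diagonal has a vertical component, so vertical equilibrium gives:
F * sin(60) = 15
F = 15 / sin(60)
= 15 / 0.866025
= 17.32 kN

17.32 kN


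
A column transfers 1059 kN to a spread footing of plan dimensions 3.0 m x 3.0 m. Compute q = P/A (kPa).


A = 3.0 * 3.0 = 9.0 m^2
q = P / A = 1059 / 9.0
= 117.6667 kPa

117.6667 kPa


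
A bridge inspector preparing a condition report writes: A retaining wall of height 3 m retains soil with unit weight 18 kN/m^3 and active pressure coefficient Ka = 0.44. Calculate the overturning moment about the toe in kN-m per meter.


Pa = 0.5 * Ka * gamma * H^2
= 0.5 * 0.44 * 18 * 3^2
= 35.64 kN/m
Arm = H / 3 = 3 / 3 = 1.0 m
Mo = Pa * arm = Pa * H / 3 = 35.64 * 3 / 3 = 35.64 kN-m/m

35.64 kN-m/m


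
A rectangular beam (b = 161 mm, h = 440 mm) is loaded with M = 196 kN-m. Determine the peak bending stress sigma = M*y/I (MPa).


I = b * h^3 / 12 = 161 * 440^3 / 12 = 1142885333.33 mm^4
y = h / 2 = 440 / 2 = 220.0 mm
M = 196 kN-m = 196000000.0 N-mm
sigma = M * y / I = 196000000.0 * 220.0 / 1142885333.33
= 37.73 MPa

37.73 MPa


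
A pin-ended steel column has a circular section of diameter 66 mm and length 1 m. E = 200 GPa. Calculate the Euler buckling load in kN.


I = pi * d^4 / 64 = 931420.18 mm^4
L = 1000.0 mm
P_cr = pi^2 * E * I / L^2
= 9.8696 * 200000.0 * 931420.18 / 1000.0^2
= 1838549.73 N = 1838.5497 kN

1838.5497 kN


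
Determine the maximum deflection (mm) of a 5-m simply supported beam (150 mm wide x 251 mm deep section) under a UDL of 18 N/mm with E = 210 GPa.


I = 150 * 251^3 / 12 = 197665637.5 mm^4
L = 5000.0 mm, w = 18 N/mm, E = 210000.0 MPa
delta = 5 * w * L^4 / (384 * E * I)
= 5 * 18 * 5000.0^4 / (384 * 210000.0 * 197665637.5)
= 3.5289 mm

3.5289 mm


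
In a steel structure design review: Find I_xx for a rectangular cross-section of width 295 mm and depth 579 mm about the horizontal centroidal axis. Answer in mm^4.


I = b * h^3 / 12
= 295 * 579^3 / 12
= 295 * 194104539 / 12
= 4771736583.75 mm^4

4771736583.75 mm^4


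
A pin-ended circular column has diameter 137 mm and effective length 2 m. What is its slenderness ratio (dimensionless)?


Radius of gyration r = d / 4 = 137 / 4 = 34.25 mm
L_eff = 2000.0 mm
Slenderness ratio = L / r = 2000.0 / 34.25 = 58.39 (dimensionless)

58.39 (dimensionless)


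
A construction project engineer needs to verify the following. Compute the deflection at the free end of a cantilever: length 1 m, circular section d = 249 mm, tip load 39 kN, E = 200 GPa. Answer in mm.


I = pi * d^4 / 64 = pi * 249^4 / 64 = 188697995.64 mm^4
L = 1000.0 mm, P = 39000.0 N, E = 200000.0 MPa
delta = P * L^3 / (3 * E * I)
= 39000.0 * 1000.0^3 / (3 * 200000.0 * 188697995.64)
= 0.3445 mm

0.3445 mm


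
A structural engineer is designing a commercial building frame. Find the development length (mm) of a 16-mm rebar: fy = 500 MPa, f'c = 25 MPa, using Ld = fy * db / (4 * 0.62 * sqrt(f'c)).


Ld = (fy * db) / (4 * 0.62 * sqrt(f'c))
= (500 * 16) / (4 * 0.62 * sqrt(25))
= 8000 / 12.4
= 645.16 mm

645.16 mm


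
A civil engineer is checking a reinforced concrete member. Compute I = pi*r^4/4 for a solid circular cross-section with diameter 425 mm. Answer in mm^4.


r = d / 2 = 425 / 2 = 212.5 mm
I = pi * r^4 / 4 = pi * 212.5^4 / 4
= 1601495117.31 mm^4

1601495117.31 mm^4


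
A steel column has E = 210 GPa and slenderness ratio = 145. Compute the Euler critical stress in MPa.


sigma_cr = pi^2 * E / lambda^2
= 9.8696 * 210000.0 / 145^2
= 9.8696 * 210000.0 / 21025
= 98.5787 MPa

98.5787 MPa


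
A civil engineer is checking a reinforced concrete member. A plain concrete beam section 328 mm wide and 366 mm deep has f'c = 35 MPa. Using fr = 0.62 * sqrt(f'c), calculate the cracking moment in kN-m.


fr = 0.62 * sqrt(35) = 0.62 * 5.9161 = 3.668 MPa
I = 328 * 366^3 / 12 = 1340095824.0 mm^4
y_t = 183.0 mm
M_cr = fr * I / y_t = 3.668 * 1340095824.0 / 183.0 N-mm
= 26.8603 kN-m

26.8603 kN-m


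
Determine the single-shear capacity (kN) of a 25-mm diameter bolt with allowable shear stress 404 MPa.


A = pi * d^2 / 4 = pi * 25^2 / 4 = 490.8739 mm^2
V = f_v * A / 1000 = 404 * 490.8739 / 1000
= 198.313 kN

198.313 kN


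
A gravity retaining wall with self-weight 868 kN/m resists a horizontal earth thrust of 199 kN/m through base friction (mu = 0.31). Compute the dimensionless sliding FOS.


Resisting force = mu * W = 0.31 * 868 = 269.08 kN/m
FOS = Resisting / Driving = 269.08 / 199
= 1.3522 (dimensionless)

1.3522 (dimensionless)


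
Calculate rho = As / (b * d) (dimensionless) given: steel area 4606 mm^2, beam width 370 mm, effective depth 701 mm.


rho = As / (b * d)
= 4606 / (370 * 701)
= 4606 / 259370
= 0.017758 (dimensionless)

0.017758 (dimensionless)


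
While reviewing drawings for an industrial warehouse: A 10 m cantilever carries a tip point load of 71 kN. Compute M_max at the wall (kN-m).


For a cantilever with a point load at the free end:
M_max = P * L = 71 * 10 = 710 kN-m

710 kN-m


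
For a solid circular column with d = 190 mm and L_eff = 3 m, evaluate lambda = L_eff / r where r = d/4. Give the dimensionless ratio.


Radius of gyration r = d / 4 = 190 / 4 = 47.5 mm
L_eff = 3000.0 mm
Slenderness ratio = L / r = 3000.0 / 47.5 = 63.16 (dimensionless)

63.16 (dimensionless)


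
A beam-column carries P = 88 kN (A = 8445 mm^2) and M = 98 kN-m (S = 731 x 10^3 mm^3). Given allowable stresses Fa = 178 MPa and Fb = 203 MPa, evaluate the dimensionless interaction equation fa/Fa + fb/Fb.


f_a = P / A = 88000.0 / 8445 = 10.4204 MPa
f_b = M / S = 98000000.0 / 731000.0 = 134.0629 MPa
Ratio = f_a / Fa + f_b / Fb
= 10.4204 / 178 + 134.0629 / 203
= 0.7189 (dimensionless)

0.7189 (dimensionless)


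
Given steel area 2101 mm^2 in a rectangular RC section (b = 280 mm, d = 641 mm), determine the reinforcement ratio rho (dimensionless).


rho = As / (b * d)
= 2101 / (280 * 641)
= 2101 / 179480
= 0.011706 (dimensionless)

0.011706 (dimensionless)


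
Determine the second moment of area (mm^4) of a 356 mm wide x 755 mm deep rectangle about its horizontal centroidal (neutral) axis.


I = b * h^3 / 12
= 356 * 755^3 / 12
= 356 * 430368875 / 12
= 12767609958.33 mm^4

12767609958.33 mm^4


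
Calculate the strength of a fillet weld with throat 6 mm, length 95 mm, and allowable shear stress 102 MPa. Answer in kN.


Strength = throat * length * allowable stress
= 6 * 95 * 102 N
= 58140 N
= 58.14 kN

58.14 kN


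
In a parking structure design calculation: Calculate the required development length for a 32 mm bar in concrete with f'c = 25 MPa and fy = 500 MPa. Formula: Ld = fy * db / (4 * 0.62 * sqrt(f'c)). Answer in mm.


Ld = (fy * db) / (4 * 0.62 * sqrt(f'c))
= (500 * 32) / (4 * 0.62 * sqrt(25))
= 16000 / 12.4
= 1290.32 mm

1290.32 mm


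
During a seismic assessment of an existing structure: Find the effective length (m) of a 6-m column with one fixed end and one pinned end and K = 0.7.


L_eff = K * L
= 0.7 * 6
= 4.2 m

4.2 m


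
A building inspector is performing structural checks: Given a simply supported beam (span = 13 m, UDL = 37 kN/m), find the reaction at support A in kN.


Total load = w * L = 37 * 13 = 481 kN
By symmetry, each reaction R = total / 2 = 481 / 2 = 240.5 kN

240.5 kN


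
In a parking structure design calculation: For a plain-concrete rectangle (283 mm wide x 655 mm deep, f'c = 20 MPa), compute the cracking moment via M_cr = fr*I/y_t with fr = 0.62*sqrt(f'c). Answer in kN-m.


fr = 0.62 * sqrt(20) = 0.62 * 4.4721 = 2.7727 MPa
I = 283 * 655^3 / 12 = 6627184927.08 mm^4
y_t = 327.5 mm
M_cr = fr * I / y_t = 2.7727 * 6627184927.08 / 327.5 N-mm
= 56.108 kN-m

56.108 kN-m


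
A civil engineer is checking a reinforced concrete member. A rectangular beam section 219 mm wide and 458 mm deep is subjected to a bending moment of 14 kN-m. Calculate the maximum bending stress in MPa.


I = b * h^3 / 12 = 219 * 458^3 / 12 = 1753312394.0 mm^4
y = h / 2 = 458 / 2 = 229.0 mm
M = 14 kN-m = 14000000.0 N-mm
sigma = M * y / I = 14000000.0 * 229.0 / 1753312394.0
= 1.83 MPa

1.83 MPa


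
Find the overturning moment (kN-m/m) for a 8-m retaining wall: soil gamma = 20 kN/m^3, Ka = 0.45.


Pa = 0.5 * Ka * gamma * H^2
= 0.5 * 0.45 * 20 * 8^2
= 288.0 kN/m
Arm = H / 3 = 8 / 3 = 2.6667 m
Mo = Pa * arm = Pa * H / 3 = 288.0 * 8 / 3 = 768.0 kN-m/m

768.0 kN-m/m


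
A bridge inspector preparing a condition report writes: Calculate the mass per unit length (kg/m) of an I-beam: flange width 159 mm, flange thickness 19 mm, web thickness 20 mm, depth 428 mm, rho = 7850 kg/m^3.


A_flanges = 2 * 159 * 19 = 6042 mm^2
A_web = (428 - 2 * 19) * 20 = 7800 mm^2
A_total = 6042 + 7800 = 13842 mm^2 = 0.013842 m^2
Weight = rho * A = 7850 * 0.013842 = 108.6597 kg/m

108.6597 kg/m


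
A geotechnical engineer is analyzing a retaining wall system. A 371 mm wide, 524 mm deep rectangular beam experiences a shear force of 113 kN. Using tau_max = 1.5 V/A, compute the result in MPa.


A = b * h = 371 * 524 = 194404 mm^2
V = 113 kN = 113000.0 N
tau_max = 1.5 * V / A = 1.5 * 113000.0 / 194404
= 0.8719 MPa

0.8719 MPa


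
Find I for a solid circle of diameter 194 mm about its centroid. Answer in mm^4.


r = d / 2 = 194 / 2 = 97.0 mm
I = pi * r^4 / 4 = pi * 97.0^4 / 4
= 69530734.7 mm^4

69530734.7 mm^4


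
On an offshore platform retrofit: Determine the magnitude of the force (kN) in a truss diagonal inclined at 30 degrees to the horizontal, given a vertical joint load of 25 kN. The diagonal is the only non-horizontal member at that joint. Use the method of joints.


At the joint, only the diagonal has a vertical component, so vertical equilibrium gives:
F * sin(30) = 25
F = 25 / sin(30)
= 25 / 0.5
= 50.0 kN

50.0 kN


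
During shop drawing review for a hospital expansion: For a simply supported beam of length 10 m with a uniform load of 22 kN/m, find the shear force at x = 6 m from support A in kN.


R_A = w * L / 2 = 22 * 10 / 2 = 110.0 kN
V(x) = R_A - w * x = 110.0 - 22 * 6
= -22.0 kN

-22.0 kN


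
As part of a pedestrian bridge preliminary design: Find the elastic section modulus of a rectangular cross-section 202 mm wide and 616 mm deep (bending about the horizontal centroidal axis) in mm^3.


S = b * h^2 / 6
= 202 * 616^2 / 6
= 202 * 379456 / 6
= 12775018.67 mm^3

12775018.67 mm^3


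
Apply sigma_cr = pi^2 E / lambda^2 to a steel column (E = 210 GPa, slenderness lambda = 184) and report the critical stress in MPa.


sigma_cr = pi^2 * E / lambda^2
= 9.8696 * 210000.0 / 184^2
= 9.8696 * 210000.0 / 33856
= 61.2186 MPa

61.2186 MPa


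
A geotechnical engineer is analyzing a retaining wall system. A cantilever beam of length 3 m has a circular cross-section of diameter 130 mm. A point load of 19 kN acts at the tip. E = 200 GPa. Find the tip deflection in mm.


I = pi * d^4 / 64 = pi * 130^4 / 64 = 14019848.09 mm^4
L = 3000.0 mm, P = 19000.0 N, E = 200000.0 MPa
delta = P * L^3 / (3 * E * I)
= 19000.0 * 3000.0^3 / (3 * 200000.0 * 14019848.09)
= 60.985 mm

60.985 mm


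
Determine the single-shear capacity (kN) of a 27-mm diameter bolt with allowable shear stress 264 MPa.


A = pi * d^2 / 4 = pi * 27^2 / 4 = 572.5553 mm^2
V = f_v * A / 1000 = 264 * 572.5553 / 1000
= 151.1546 kN

151.1546 kN


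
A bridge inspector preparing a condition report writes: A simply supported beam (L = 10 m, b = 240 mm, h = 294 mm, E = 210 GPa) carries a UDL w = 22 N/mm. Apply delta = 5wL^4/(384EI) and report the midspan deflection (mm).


I = 240 * 294^3 / 12 = 508243680.0 mm^4
L = 10000.0 mm, w = 22 N/mm, E = 210000.0 MPa
delta = 5 * w * L^4 / (384 * E * I)
= 5 * 22 * 10000.0^4 / (384 * 210000.0 * 508243680.0)
= 26.8392 mm

26.8392 mm


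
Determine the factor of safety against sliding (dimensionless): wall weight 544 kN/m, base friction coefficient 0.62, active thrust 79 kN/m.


Resisting force = mu * W = 0.62 * 544 = 337.28 kN/m
FOS = Resisting / Driving = 337.28 / 79
= 4.2694 (dimensionless)

4.2694 (dimensionless)


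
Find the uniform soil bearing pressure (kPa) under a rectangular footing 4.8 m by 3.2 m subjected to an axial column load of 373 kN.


A = 4.8 * 3.2 = 15.36 m^2
q = P / A = 373 / 15.36
= 24.2839 kPa

24.2839 kPa


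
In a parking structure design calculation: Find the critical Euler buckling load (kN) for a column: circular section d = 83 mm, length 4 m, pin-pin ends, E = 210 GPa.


I = pi * d^4 / 64 = 2329604.88 mm^4
L = 4000.0 mm
P_cr = pi^2 * E * I / L^2
= 9.8696 * 210000.0 * 2329604.88 / 4000.0^2
= 301773.66 N = 301.7737 kN

301.7737 kN


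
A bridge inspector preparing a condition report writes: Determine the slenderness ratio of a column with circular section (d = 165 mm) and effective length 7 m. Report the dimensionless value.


Radius of gyration r = d / 4 = 165 / 4 = 41.25 mm
L_eff = 7000.0 mm
Slenderness ratio = L / r = 7000.0 / 41.25 = 169.7 (dimensionless)

169.7 (dimensionless)


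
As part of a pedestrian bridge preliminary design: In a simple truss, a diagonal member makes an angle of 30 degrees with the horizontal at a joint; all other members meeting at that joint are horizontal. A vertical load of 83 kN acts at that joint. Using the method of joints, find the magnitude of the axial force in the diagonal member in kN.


At the joint, only the diagonal has a vertical component, so vertical equilibrium gives:
F * sin(30) = 83
F = 83 / sin(30)
= 83 / 0.5
= 166.0 kN

166.0 kN


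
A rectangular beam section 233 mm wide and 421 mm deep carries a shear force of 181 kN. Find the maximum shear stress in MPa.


A = b * h = 233 * 421 = 98093 mm^2
V = 181 kN = 181000.0 N
tau_max = 1.5 * V / A = 1.5 * 181000.0 / 98093
= 2.7678 MPa

2.7678 MPa


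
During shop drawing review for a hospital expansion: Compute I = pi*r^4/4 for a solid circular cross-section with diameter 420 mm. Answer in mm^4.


r = d / 2 = 420 / 2 = 210.0 mm
I = pi * r^4 / 4 = pi * 210.0^4 / 4
= 1527450202.16 mm^4

1527450202.16 mm^4


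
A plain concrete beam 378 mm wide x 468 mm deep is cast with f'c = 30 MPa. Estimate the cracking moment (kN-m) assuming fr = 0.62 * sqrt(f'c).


fr = 0.62 * sqrt(30) = 0.62 * 5.4772 = 3.3959 MPa
I = 378 * 468^3 / 12 = 3228851808.0 mm^4
y_t = 234.0 mm
M_cr = fr * I / y_t = 3.3959 * 3228851808.0 / 234.0 N-mm
= 46.8581 kN-m

46.8581 kN-m


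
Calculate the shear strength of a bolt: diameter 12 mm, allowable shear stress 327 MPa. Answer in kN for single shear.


A = pi * d^2 / 4 = pi * 12^2 / 4 = 113.0973 mm^2
V = f_v * A / 1000 = 327 * 113.0973 / 1000
= 36.9828 kN

36.9828 kN


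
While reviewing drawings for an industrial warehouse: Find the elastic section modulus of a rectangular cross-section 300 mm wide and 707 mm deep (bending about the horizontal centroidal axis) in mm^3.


S = b * h^2 / 6
= 300 * 707^2 / 6
= 300 * 499849 / 6
= 24992450.0 mm^3

24992450.0 mm^3


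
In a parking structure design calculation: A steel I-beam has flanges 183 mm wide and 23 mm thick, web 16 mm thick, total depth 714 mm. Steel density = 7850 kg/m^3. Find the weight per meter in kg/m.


A_flanges = 2 * 183 * 23 = 8418 mm^2
A_web = (714 - 2 * 23) * 16 = 10688 mm^2
A_total = 8418 + 10688 = 19106 mm^2 = 0.019106 m^2
Weight = rho * A = 7850 * 0.019106 = 149.9821 kg/m

149.9821 kg/m


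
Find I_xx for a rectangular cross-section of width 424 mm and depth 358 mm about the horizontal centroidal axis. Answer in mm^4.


I = b * h^3 / 12
= 424 * 358^3 / 12
= 424 * 45882712 / 12
= 1621189157.33 mm^4

1621189157.33 mm^4


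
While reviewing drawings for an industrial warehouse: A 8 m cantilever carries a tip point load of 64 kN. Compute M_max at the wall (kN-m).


For a cantilever with a point load at the free end:
M_max = P * L = 64 * 8 = 512 kN-m

512 kN-m


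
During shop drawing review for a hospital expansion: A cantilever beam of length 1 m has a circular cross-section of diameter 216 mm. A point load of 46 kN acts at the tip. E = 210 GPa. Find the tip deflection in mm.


I = pi * d^4 / 64 = pi * 216^4 / 64 = 106852553.05 mm^4
L = 1000.0 mm, P = 46000.0 N, E = 210000.0 MPa
delta = P * L^3 / (3 * E * I)
= 46000.0 * 1000.0^3 / (3 * 210000.0 * 106852553.05)
= 0.6833 mm

0.6833 mm


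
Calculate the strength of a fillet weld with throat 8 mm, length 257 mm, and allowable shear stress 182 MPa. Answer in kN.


Strength = throat * length * allowable stress
= 8 * 257 * 182 N
= 374192 N
= 374.19 kN

374.19 kN


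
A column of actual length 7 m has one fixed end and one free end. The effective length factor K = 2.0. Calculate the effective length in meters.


L_eff = K * L
= 2.0 * 7
= 14.0 m

14.0 m


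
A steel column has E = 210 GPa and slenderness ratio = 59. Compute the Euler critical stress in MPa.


sigma_cr = pi^2 * E / lambda^2
= 9.8696 * 210000.0 / 59^2
= 9.8696 * 210000.0 / 3481
= 595.4085 MPa

595.4085 MPa


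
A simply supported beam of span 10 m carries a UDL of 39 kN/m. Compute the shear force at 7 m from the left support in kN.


R_A = w * L / 2 = 39 * 10 / 2 = 195.0 kN
V(x) = R_A - w * x = 195.0 - 39 * 7
= -78.0 kN

-78.0 kN


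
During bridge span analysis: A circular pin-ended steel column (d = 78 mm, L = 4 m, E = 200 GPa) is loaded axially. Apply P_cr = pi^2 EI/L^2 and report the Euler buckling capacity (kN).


I = pi * d^4 / 64 = 1816972.31 mm^4
L = 4000.0 mm
P_cr = pi^2 * E * I / L^2
= 9.8696 * 200000.0 * 1816972.31 / 4000.0^2
= 224159.97 N = 224.16 kN

224.16 kN


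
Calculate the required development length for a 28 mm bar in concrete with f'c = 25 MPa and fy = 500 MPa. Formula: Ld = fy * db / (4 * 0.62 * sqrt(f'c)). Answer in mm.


Ld = (fy * db) / (4 * 0.62 * sqrt(f'c))
= (500 * 28) / (4 * 0.62 * sqrt(25))
= 14000 / 12.4
= 1129.03 mm

1129.03 mm


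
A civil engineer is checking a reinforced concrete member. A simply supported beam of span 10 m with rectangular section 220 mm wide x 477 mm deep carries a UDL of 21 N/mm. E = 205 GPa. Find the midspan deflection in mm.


I = 220 * 477^3 / 12 = 1989741105.0 mm^4
L = 10000.0 mm, w = 21 N/mm, E = 205000.0 MPa
delta = 5 * w * L^4 / (384 * E * I)
= 5 * 21 * 10000.0^4 / (384 * 205000.0 * 1989741105.0)
= 6.7036 mm

6.7036 mm


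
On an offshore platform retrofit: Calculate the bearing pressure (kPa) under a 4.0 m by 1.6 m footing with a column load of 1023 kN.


A = 4.0 * 1.6 = 6.4 m^2
q = P / A = 1023 / 6.4
= 159.8438 kPa

159.8438 kPa


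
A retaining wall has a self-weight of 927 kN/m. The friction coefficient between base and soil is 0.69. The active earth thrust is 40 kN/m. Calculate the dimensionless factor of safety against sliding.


Resisting force = mu * W = 0.69 * 927 = 639.63 kN/m
FOS = Resisting / Driving = 639.63 / 40
= 15.9908 (dimensionless)

15.9908 (dimensionless)


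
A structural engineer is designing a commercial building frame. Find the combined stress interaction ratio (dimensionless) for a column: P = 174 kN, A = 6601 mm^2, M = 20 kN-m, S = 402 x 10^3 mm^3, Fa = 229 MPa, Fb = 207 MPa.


f_a = P / A = 174000.0 / 6601 = 26.3596 MPa
f_b = M / S = 20000000.0 / 402000.0 = 49.7512 MPa
Ratio = f_a / Fa + f_b / Fb
= 26.3596 / 229 + 49.7512 / 207
= 0.3555 (dimensionless)

0.3555 (dimensionless)


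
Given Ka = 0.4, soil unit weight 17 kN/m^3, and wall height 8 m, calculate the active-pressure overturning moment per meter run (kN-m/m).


Pa = 0.5 * Ka * gamma * H^2
= 0.5 * 0.4 * 17 * 8^2
= 217.6 kN/m
Arm = H / 3 = 8 / 3 = 2.6667 m
Mo = Pa * arm = Pa * H / 3 = 217.6 * 8 / 3 = 580.2667 kN-m/m

580.2667 kN-m/m


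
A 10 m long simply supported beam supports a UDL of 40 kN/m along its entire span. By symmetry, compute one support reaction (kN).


Total load = w * L = 40 * 10 = 400 kN
By symmetry, each reaction R = total / 2 = 400 / 2 = 200.0 kN

200.0 kN


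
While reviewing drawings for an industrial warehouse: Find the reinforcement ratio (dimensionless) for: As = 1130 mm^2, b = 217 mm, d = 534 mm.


rho = As / (b * d)
= 1130 / (217 * 534)
= 1130 / 115878
= 0.009752 (dimensionless)

0.009752 (dimensionless)


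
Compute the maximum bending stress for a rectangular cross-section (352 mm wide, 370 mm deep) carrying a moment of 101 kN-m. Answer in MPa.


I = b * h^3 / 12 = 352 * 370^3 / 12 = 1485821333.33 mm^4
y = h / 2 = 370 / 2 = 185.0 mm
M = 101 kN-m = 101000000.0 N-mm
sigma = M * y / I = 101000000.0 * 185.0 / 1485821333.33
= 12.58 MPa

12.58 MPa


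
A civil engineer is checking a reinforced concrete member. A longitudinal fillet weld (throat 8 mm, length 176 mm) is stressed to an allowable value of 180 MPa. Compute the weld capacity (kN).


Strength = throat * length * allowable stress
= 8 * 176 * 180 N
= 253440 N
= 253.44 kN

253.44 kN


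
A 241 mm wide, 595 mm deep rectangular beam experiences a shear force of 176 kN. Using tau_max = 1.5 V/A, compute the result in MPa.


A = b * h = 241 * 595 = 143395 mm^2
V = 176 kN = 176000.0 N
tau_max = 1.5 * V / A = 1.5 * 176000.0 / 143395
= 1.8411 MPa

1.8411 MPa


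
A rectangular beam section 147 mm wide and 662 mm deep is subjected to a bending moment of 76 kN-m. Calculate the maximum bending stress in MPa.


I = b * h^3 / 12 = 147 * 662^3 / 12 = 3553939718.0 mm^4
y = h / 2 = 662 / 2 = 331.0 mm
M = 76 kN-m = 76000000.0 N-mm
sigma = M * y / I = 76000000.0 * 331.0 / 3553939718.0
= 7.08 MPa

7.08 MPa


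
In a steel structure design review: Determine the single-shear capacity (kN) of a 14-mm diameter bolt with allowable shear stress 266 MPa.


A = pi * d^2 / 4 = pi * 14^2 / 4 = 153.938 mm^2
V = f_v * A / 1000 = 266 * 153.938 / 1000
= 40.9475 kN

40.9475 kN


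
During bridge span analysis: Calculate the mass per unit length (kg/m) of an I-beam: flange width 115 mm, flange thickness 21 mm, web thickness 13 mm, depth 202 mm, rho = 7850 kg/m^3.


A_flanges = 2 * 115 * 21 = 4830 mm^2
A_web = (202 - 2 * 21) * 13 = 2080 mm^2
A_total = 4830 + 2080 = 6910 mm^2 = 0.006910 m^2
Weight = rho * A = 7850 * 0.006910 = 54.2435 kg/m

54.2435 kg/m


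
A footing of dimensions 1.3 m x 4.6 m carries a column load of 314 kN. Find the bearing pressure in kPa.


A = 1.3 * 4.6 = 5.98 m^2
q = P / A = 314 / 5.98
= 52.5084 kPa

52.5084 kPa


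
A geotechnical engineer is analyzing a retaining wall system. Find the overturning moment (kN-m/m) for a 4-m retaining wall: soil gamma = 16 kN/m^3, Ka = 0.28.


Pa = 0.5 * Ka * gamma * H^2
= 0.5 * 0.28 * 16 * 4^2
= 35.84 kN/m
Arm = H / 3 = 4 / 3 = 1.3333 m
Mo = Pa * arm = Pa * H / 3 = 35.84 * 4 / 3 = 47.7867 kN-m/m

47.7867 kN-m/m


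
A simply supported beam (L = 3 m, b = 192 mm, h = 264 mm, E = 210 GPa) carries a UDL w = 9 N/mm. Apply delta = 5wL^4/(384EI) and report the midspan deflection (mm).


I = 192 * 264^3 / 12 = 294395904.0 mm^4
L = 3000.0 mm, w = 9 N/mm, E = 210000.0 MPa
delta = 5 * w * L^4 / (384 * E * I)
= 5 * 9 * 3000.0^4 / (384 * 210000.0 * 294395904.0)
= 0.1535 mm

0.1535 mm


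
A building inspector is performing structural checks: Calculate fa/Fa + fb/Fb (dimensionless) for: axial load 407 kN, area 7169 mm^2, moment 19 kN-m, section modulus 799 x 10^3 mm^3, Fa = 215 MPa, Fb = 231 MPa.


f_a = P / A = 407000.0 / 7169 = 56.7722 MPa
f_b = M / S = 19000000.0 / 799000.0 = 23.7797 MPa
Ratio = f_a / Fa + f_b / Fb
= 56.7722 / 215 + 23.7797 / 231
= 0.367 (dimensionless)

0.367 (dimensionless)


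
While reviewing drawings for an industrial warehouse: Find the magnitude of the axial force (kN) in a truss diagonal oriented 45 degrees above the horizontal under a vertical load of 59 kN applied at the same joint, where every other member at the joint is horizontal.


At the joint, only the diagonal has a vertical component, so vertical equilibrium gives:
F * sin(45) = 59
F = 59 / sin(45)
= 59 / 0.707107
= 83.44 kN

83.44 kN


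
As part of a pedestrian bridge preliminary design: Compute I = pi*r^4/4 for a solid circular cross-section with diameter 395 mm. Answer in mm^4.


r = d / 2 = 395 / 2 = 197.5 mm
I = pi * r^4 / 4 = pi * 197.5^4 / 4
= 1194973518.81 mm^4

1194973518.81 mm^4


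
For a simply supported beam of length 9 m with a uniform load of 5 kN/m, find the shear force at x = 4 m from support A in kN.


R_A = w * L / 2 = 5 * 9 / 2 = 22.5 kN
V(x) = R_A - w * x = 22.5 - 5 * 4
= 2.5 kN

2.5 kN


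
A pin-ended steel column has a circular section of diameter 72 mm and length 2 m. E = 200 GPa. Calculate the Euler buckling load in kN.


I = pi * d^4 / 64 = 1319167.32 mm^4
L = 2000.0 mm
P_cr = pi^2 * E * I / L^2
= 9.8696 * 200000.0 * 1319167.32 / 2000.0^2
= 650982.98 N = 650.983 kN

650.983 kN


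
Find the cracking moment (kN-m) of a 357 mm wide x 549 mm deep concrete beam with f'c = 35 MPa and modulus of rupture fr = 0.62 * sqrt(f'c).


fr = 0.62 * sqrt(35) = 0.62 * 5.9161 = 3.668 MPa
I = 357 * 549^3 / 12 = 4922707182.75 mm^4
y_t = 274.5 mm
M_cr = fr * I / y_t = 3.668 * 4922707182.75 / 274.5 N-mm
= 65.779 kN-m

65.779 kN-m


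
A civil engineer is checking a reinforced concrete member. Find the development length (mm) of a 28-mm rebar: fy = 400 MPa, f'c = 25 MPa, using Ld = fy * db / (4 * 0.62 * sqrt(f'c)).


Ld = (fy * db) / (4 * 0.62 * sqrt(f'c))
= (400 * 28) / (4 * 0.62 * sqrt(25))
= 11200 / 12.4
= 903.23 mm

903.23 mm


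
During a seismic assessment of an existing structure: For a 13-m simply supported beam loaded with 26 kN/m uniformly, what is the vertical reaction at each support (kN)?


Total load = w * L = 26 * 13 = 338 kN
By symmetry, each reaction R = total / 2 = 338 / 2 = 169.0 kN

169.0 kN


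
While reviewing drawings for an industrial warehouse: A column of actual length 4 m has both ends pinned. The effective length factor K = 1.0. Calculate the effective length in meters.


L_eff = K * L
= 1.0 * 4
= 4.0 m

4.0 m


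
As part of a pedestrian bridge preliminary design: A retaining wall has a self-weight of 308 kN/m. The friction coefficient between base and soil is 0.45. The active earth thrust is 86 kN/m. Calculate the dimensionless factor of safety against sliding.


Resisting force = mu * W = 0.45 * 308 = 138.6 kN/m
FOS = Resisting / Driving = 138.6 / 86
= 1.6116 (dimensionless)

1.6116 (dimensionless)


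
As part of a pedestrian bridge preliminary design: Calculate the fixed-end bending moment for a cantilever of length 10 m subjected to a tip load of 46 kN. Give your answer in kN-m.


For a cantilever with a point load at the free end:
M_max = P * L = 46 * 10 = 460 kN-m

460 kN-m


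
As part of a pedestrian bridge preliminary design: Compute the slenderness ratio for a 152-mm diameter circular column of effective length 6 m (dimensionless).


Radius of gyration r = d / 4 = 152 / 4 = 38.0 mm
L_eff = 6000.0 mm
Slenderness ratio = L / r = 6000.0 / 38.0 = 157.89 (dimensionless)

157.89 (dimensionless)


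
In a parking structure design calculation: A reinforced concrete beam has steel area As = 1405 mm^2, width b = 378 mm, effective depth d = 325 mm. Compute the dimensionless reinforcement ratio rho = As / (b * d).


rho = As / (b * d)
= 1405 / (378 * 325)
= 1405 / 122850
= 0.011437 (dimensionless)

0.011437 (dimensionless)


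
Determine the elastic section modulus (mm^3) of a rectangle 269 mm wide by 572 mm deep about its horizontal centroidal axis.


S = b * h^2 / 6
= 269 * 572^2 / 6
= 269 * 327184 / 6
= 14668749.33 mm^3

14668749.33 mm^3


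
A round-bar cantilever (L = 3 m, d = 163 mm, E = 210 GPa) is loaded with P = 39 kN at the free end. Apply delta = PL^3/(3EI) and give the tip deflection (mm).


I = pi * d^4 / 64 = pi * 163^4 / 64 = 34651362.54 mm^4
L = 3000.0 mm, P = 39000.0 N, E = 210000.0 MPa
delta = P * L^3 / (3 * E * I)
= 39000.0 * 3000.0^3 / (3 * 210000.0 * 34651362.54)
= 48.2356 mm

48.2356 mm


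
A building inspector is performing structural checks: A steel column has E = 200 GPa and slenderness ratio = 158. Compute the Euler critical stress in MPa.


sigma_cr = pi^2 * E / lambda^2
= 9.8696 * 200000.0 / 158^2
= 9.8696 * 200000.0 / 24964
= 79.0707 MPa

79.0707 MPa


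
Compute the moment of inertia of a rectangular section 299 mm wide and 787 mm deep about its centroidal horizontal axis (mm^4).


I = b * h^3 / 12
= 299 * 787^3 / 12
= 299 * 487443403 / 12
= 12145464791.42 mm^4

12145464791.42 mm^4


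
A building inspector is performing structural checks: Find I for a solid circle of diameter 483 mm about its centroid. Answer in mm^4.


r = d / 2 = 483 / 2 = 241.5 mm
I = pi * r^4 / 4 = pi * 241.5^4 / 4
= 2671519950.14 mm^4

2671519950.14 mm^4


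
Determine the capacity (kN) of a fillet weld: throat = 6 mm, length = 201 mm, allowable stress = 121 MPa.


Strength = throat * length * allowable stress
= 6 * 201 * 121 N
= 145926 N
= 145.93 kN

145.93 kN


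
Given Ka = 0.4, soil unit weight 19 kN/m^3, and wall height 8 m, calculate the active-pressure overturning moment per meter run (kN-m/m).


Pa = 0.5 * Ka * gamma * H^2
= 0.5 * 0.4 * 19 * 8^2
= 243.2 kN/m
Arm = H / 3 = 8 / 3 = 2.6667 m
Mo = Pa * arm = Pa * H / 3 = 243.2 * 8 / 3 = 648.5333 kN-m/m

648.5333 kN-m/m


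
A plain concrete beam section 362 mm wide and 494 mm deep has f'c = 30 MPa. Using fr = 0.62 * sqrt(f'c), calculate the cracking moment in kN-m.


fr = 0.62 * sqrt(30) = 0.62 * 5.4772 = 3.3959 MPa
I = 362 * 494^3 / 12 = 3636705817.33 mm^4
y_t = 247.0 mm
M_cr = fr * I / y_t = 3.3959 * 3636705817.33 / 247.0 N-mm
= 49.9993 kN-m

49.9993 kN-m


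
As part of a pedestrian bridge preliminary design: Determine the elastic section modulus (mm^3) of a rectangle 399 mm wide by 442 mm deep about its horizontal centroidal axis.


S = b * h^2 / 6
= 399 * 442^2 / 6
= 399 * 195364 / 6
= 12991706.0 mm^3

12991706.0 mm^3


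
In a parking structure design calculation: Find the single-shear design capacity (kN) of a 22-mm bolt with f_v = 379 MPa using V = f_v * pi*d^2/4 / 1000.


A = pi * d^2 / 4 = pi * 22^2 / 4 = 380.1327 mm^2
V = f_v * A / 1000 = 379 * 380.1327 / 1000
= 144.0703 kN

144.0703 kN


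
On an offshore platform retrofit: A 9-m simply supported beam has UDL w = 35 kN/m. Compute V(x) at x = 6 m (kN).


R_A = w * L / 2 = 35 * 9 / 2 = 157.5 kN
V(x) = R_A - w * x = 157.5 - 35 * 6
= -52.5 kN

-52.5 kN


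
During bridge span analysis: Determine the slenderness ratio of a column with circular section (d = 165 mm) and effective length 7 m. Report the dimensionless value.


Radius of gyration r = d / 4 = 165 / 4 = 41.25 mm
L_eff = 7000.0 mm
Slenderness ratio = L / r = 7000.0 / 41.25 = 169.7 (dimensionless)

169.7 (dimensionless)


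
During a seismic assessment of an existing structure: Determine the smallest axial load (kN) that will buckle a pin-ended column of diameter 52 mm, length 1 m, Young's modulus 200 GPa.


I = pi * d^4 / 64 = 358908.11 mm^4
L = 1000.0 mm
P_cr = pi^2 * E * I / L^2
= 9.8696 * 200000.0 * 358908.11 / 1000.0^2
= 708456.21 N = 708.4562 kN

708.4562 kN


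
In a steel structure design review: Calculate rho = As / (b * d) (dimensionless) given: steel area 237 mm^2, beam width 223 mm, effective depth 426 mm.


rho = As / (b * d)
= 237 / (223 * 426)
= 237 / 94998
= 0.002495 (dimensionless)

0.002495 (dimensionless)


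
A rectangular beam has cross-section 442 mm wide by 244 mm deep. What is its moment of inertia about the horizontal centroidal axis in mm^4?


I = b * h^3 / 12
= 442 * 244^3 / 12
= 442 * 14526784 / 12
= 535069877.33 mm^4

535069877.33 mm^4


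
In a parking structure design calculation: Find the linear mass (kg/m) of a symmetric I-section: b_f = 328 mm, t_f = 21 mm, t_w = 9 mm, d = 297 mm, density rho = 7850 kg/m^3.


A_flanges = 2 * 328 * 21 = 13776 mm^2
A_web = (297 - 2 * 21) * 9 = 2295 mm^2
A_total = 13776 + 2295 = 16071 mm^2 = 0.016071 m^2
Weight = rho * A = 7850 * 0.016071 = 126.1573 kg/m

126.1573 kg/m


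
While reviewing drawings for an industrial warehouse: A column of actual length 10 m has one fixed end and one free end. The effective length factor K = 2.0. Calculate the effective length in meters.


L_eff = K * L
= 2.0 * 10
= 20.0 m

20.0 m


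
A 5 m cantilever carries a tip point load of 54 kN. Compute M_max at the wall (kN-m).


For a cantilever with a point load at the free end:
M_max = P * L = 54 * 5 = 270 kN-m

270 kN-m


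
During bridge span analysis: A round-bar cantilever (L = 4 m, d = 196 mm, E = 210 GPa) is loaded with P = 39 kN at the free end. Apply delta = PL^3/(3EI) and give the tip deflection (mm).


I = pi * d^4 / 64 = pi * 196^4 / 64 = 72442625.88 mm^4
L = 4000.0 mm, P = 39000.0 N, E = 210000.0 MPa
delta = P * L^3 / (3 * E * I)
= 39000.0 * 4000.0^3 / (3 * 210000.0 * 72442625.88)
= 54.6902 mm

54.6902 mm


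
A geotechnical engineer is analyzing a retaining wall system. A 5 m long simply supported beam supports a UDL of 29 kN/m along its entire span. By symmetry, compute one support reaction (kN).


Total load = w * L = 29 * 5 = 145 kN
By symmetry, each reaction R = total / 2 = 145 / 2 = 72.5 kN

72.5 kN


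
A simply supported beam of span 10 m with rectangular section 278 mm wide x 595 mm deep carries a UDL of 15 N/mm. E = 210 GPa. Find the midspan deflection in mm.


I = 278 * 595^3 / 12 = 4879939604.17 mm^4
L = 10000.0 mm, w = 15 N/mm, E = 210000.0 MPa
delta = 5 * w * L^4 / (384 * E * I)
= 5 * 15 * 10000.0^4 / (384 * 210000.0 * 4879939604.17)
= 1.9059 mm

1.9059 mm


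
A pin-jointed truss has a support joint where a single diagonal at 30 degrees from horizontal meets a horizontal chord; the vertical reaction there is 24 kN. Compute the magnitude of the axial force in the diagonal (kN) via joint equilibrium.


At the joint, only the diagonal has a vertical component, so vertical equilibrium gives:
F * sin(30) = 24
F = 24 / sin(30)
= 24 / 0.5
= 48.0 kN

48.0 kN


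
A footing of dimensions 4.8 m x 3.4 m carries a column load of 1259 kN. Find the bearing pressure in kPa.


A = 4.8 * 3.4 = 16.32 m^2
q = P / A = 1259 / 16.32
= 77.1446 kPa

77.1446 kPa


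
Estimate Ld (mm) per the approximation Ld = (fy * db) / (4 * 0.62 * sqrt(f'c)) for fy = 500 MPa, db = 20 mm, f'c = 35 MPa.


Ld = (fy * db) / (4 * 0.62 * sqrt(f'c))
= (500 * 20) / (4 * 0.62 * sqrt(35))
= 10000 / 14.6719
= 681.58 mm

681.58 mm


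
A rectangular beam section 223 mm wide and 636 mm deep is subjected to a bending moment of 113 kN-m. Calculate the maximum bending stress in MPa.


I = b * h^3 / 12 = 223 * 636^3 / 12 = 4780738224.0 mm^4
y = h / 2 = 636 / 2 = 318.0 mm
M = 113 kN-m = 113000000.0 N-mm
sigma = M * y / I = 113000000.0 * 318.0 / 4780738224.0
= 7.52 MPa

7.52 MPa


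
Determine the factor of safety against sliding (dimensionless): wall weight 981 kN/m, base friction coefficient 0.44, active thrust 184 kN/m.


Resisting force = mu * W = 0.44 * 981 = 431.64 kN/m
FOS = Resisting / Driving = 431.64 / 184
= 2.3459 (dimensionless)

2.3459 (dimensionless)


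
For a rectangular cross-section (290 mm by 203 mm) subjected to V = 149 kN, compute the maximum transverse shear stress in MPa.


A = b * h = 290 * 203 = 58870 mm^2
V = 149 kN = 149000.0 N
tau_max = 1.5 * V / A = 1.5 * 149000.0 / 58870
= 3.7965 MPa

3.7965 MPa


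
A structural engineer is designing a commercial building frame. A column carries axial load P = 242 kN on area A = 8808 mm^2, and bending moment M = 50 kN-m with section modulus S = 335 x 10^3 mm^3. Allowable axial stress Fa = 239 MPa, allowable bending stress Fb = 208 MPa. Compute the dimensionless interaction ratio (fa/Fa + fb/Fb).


f_a = P / A = 242000.0 / 8808 = 27.475 MPa
f_b = M / S = 50000000.0 / 335000.0 = 149.2537 MPa
Ratio = f_a / Fa + f_b / Fb
= 27.475 / 239 + 149.2537 / 208
= 0.8325 (dimensionless)

0.8325 (dimensionless)


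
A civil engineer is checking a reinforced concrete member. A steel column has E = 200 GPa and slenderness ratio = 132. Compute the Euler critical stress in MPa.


sigma_cr = pi^2 * E / lambda^2
= 9.8696 * 200000.0 / 132^2
= 9.8696 * 200000.0 / 17424
= 113.2875 MPa

113.2875 MPa


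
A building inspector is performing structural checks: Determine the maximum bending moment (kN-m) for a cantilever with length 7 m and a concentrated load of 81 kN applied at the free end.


For a cantilever with a point load at the free end:
M_max = P * L = 81 * 7 = 567 kN-m

567 kN-m


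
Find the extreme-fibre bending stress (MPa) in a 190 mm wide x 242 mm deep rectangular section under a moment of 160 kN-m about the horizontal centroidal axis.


I = b * h^3 / 12 = 190 * 242^3 / 12 = 224397726.67 mm^4
y = h / 2 = 242 / 2 = 121.0 mm
M = 160 kN-m = 160000000.0 N-mm
sigma = M * y / I = 160000000.0 * 121.0 / 224397726.67
= 86.28 MPa

86.28 MPa


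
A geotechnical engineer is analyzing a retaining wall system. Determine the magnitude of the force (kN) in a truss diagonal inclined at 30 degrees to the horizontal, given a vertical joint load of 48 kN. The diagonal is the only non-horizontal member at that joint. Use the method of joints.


At the joint, only the diagonal has a vertical component, so vertical equilibrium gives:
F * sin(30) = 48
F = 48 / sin(30)
= 48 / 0.5
= 96.0 kN

96.0 kN


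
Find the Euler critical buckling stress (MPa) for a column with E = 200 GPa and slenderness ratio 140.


sigma_cr = pi^2 * E / lambda^2
= 9.8696 * 200000.0 / 140^2
= 9.8696 * 200000.0 / 19600
= 100.7102 MPa

100.7102 MPa


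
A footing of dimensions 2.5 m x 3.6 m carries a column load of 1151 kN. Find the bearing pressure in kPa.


A = 2.5 * 3.6 = 9.0 m^2
q = P / A = 1151 / 9.0
= 127.8889 kPa

127.8889 kPa


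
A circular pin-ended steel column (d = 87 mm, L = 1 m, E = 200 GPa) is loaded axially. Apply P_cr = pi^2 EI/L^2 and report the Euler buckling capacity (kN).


I = pi * d^4 / 64 = 2812204.57 mm^4
L = 1000.0 mm
P_cr = pi^2 * E * I / L^2
= 9.8696 * 200000.0 * 2812204.57 / 1000.0^2
= 5551069.31 N = 5551.0693 kN

5551.0693 kN


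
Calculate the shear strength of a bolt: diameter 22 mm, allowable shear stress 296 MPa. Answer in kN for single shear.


A = pi * d^2 / 4 = pi * 22^2 / 4 = 380.1327 mm^2
V = f_v * A / 1000 = 296 * 380.1327 / 1000
= 112.5193 kN

112.5193 kN


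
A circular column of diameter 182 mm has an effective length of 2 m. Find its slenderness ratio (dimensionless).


Radius of gyration r = d / 4 = 182 / 4 = 45.5 mm
L_eff = 2000.0 mm
Slenderness ratio = L / r = 2000.0 / 45.5 = 43.96 (dimensionless)

43.96 (dimensionless)


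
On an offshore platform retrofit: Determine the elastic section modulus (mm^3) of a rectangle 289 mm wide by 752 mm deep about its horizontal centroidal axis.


S = b * h^2 / 6
= 289 * 752^2 / 6
= 289 * 565504 / 6
= 27238442.67 mm^3

27238442.67 mm^3
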